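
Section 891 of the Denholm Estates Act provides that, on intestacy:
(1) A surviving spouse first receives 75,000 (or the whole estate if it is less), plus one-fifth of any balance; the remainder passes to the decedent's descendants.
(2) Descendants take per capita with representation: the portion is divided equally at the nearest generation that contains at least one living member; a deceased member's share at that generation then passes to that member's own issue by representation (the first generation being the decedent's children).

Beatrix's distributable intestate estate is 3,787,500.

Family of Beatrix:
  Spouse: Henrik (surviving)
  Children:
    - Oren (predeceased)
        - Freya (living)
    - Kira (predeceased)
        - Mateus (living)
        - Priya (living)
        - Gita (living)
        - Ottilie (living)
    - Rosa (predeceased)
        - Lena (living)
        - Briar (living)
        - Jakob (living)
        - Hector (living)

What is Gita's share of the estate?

Gita receives 330,000.

Henrik first takes 75,000, leaving a balance of 3,712,500. Henrik then takes one-fifth of the balance (742,500), for a total of 817,500. The remaining 2,970,000 passes to the descendants.
No child survives, so the initial division is made at the grandchildren's generation.
The descendants' portion (2,970,000) is divided into 9 shares of 330,000: Freya, Mateus, Priya, Gita, Ottilie, Lena, Briar, Jakob, and Hector each take 330,000.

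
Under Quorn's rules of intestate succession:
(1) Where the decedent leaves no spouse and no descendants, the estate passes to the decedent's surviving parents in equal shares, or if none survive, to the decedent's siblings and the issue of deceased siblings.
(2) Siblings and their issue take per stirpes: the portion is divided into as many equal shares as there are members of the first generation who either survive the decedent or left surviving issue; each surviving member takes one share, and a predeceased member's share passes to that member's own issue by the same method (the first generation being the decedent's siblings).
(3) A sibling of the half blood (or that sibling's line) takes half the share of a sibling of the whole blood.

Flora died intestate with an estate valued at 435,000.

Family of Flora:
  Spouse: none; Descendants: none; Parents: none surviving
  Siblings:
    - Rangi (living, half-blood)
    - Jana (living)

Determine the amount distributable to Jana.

The entire 435,000 passes to the siblings and their issue.
Counting each half-blood sibling's line as half a unit, there are 3/2 units in 435,000, so one unit is 290,000. Whole-blood lines (Jana) take 290,000 each; half-blood lines (Rangi) take 145,000 each.

Jana receives 290,000.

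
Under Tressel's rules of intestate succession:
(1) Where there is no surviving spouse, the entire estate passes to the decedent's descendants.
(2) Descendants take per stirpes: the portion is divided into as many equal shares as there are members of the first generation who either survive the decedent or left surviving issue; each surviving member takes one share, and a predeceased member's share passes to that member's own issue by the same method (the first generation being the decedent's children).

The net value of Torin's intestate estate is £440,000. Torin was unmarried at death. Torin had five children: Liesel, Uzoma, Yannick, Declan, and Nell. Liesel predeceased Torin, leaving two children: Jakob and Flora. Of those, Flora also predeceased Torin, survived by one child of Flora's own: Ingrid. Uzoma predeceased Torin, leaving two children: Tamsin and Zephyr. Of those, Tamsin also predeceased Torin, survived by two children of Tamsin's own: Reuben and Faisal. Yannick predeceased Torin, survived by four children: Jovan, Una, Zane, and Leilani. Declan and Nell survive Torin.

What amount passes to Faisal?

Faisal receives £22,000.

The entire £440,000 passes to the descendants.
That amount (£440,000) is divided into 5 shares of £88,000: Declan and Nell each take £88,000; Liesel's £88,000 share passes to Liesel's issue; Uzoma's £88,000 share passes to Uzoma's issue; Yannick's £88,000 share passes to Yannick's issue.
Liesel's share (£88,000) is divided into 2 shares of £44,000: Jakob takes £44,000; Flora's £44,000 share passes to Flora's issue.
Flora's share (£44,000) passes entirely to Ingrid.
Uzoma's share (£88,000) is divided into 2 shares of £44,000: Zephyr takes £44,000; Tamsin's £44,000 share passes to Tamsin's issue.
Tamsin's share (£44,000) is divided into 2 shares of £22,000: Reuben and Faisal each take £22,000.
Yannick's share (£88,000) is divided into 4 shares of £22,000: Jovan, Una, Zane, and Leilani each take £22,000.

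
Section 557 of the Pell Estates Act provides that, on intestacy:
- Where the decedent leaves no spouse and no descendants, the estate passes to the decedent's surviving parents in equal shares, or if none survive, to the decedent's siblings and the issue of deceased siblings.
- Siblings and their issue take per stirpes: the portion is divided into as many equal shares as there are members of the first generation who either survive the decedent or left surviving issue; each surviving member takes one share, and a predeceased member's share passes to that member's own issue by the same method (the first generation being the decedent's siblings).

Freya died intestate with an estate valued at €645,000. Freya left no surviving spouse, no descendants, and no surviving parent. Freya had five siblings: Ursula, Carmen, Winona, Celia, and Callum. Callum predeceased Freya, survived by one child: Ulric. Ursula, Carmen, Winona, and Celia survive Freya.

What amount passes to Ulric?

Ulric receives €129,000.

The entire €645,000 passes to the siblings and their issue.
That amount (€645,000) is divided into 5 shares of €129,000: Ursula, Carmen, Winona, and Celia each take €129,000; Callum's €129,000 share passes to Callum's issue.
Callum's share (€129,000) passes entirely to Ulric.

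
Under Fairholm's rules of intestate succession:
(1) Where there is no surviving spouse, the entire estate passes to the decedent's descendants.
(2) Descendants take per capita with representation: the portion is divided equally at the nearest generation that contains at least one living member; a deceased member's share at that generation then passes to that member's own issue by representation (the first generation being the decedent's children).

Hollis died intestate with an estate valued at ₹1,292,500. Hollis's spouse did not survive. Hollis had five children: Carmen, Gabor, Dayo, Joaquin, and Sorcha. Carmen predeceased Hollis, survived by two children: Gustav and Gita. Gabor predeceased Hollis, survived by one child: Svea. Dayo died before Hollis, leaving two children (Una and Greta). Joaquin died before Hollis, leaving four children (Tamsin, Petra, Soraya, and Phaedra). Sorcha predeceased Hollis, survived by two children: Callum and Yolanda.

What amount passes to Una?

Una receives ₹117,500.

The entire ₹1,292,500 passes to the descendants.
No child survives, so the initial division is made at the grandchildren's generation.
That amount (₹1,292,500) is divided into 11 shares of ₹117,500: Gustav, Gita, Svea, Una, Greta, Tamsin, Petra, Soraya, Phaedra, Callum, and Yolanda each take ₹117,500.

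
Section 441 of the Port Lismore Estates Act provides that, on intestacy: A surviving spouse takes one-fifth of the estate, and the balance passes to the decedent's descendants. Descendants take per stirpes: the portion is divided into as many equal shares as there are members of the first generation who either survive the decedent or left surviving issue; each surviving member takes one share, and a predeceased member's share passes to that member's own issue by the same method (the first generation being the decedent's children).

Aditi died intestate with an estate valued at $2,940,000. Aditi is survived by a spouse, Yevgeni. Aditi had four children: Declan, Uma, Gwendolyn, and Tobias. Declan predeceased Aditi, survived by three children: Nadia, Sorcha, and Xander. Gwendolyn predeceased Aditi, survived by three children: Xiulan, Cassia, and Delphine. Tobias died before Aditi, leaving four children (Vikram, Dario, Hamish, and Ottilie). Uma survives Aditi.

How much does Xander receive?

Xander receives $196,000.

Yevgeni takes one-fifth of $2,940,000 = $588,000. The remaining $2,352,000 passes to the descendants.
The descendants' portion ($2,352,000) is divided into 4 shares of $588,000: Uma takes $588,000; Declan's $588,000 share passes to Declan's issue; Gwendolyn's $588,000 share passes to Gwendolyn's issue; Tobias's $588,000 share passes to Tobias's issue.
Declan's share ($588,000) is divided into 3 shares of $196,000: Nadia, Sorcha, and Xander each take $196,000.
Gwendolyn's share ($588,000) is divided into 3 shares of $196,000: Xiulan, Cassia, and Delphine each take $196,000.
Tobias's share ($588,000) is divided into 4 shares of $147,000: Vikram, Dario, Hamish, and Ottilie each take $147,000.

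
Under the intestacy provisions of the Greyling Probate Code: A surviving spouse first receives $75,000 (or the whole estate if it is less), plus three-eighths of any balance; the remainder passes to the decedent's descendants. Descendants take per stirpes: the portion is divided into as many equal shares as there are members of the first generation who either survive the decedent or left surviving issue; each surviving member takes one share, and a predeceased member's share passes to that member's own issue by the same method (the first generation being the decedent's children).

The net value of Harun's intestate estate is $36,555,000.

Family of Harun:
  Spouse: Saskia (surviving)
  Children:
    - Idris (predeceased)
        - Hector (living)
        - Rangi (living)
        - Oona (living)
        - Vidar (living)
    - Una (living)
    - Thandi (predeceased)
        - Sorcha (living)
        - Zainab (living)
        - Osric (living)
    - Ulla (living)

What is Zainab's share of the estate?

Saskia first takes $75,000, leaving a balance of $36,480,000. Saskia then takes three-eighths of the balance ($13,680,000), for a total of $13,755,000. The remaining $22,800,000 passes to the descendants.
The descendants' portion ($22,800,000) is divided into 4 shares of $5,700,000: Una and Ulla each take $5,700,000; Idris's $5,700,000 share passes to Idris's issue; Thandi's $5,700,000 share passes to Thandi's issue.
Idris's share ($5,700,000) is divided into 4 shares of $1,425,000: Hector, Rangi, Oona, and Vidar each take $1,425,000.
Thandi's share ($5,700,000) is divided into 3 shares of $1,900,000: Sorcha, Zainab, and Osric each take $1,900,000.

Zainab receives $1,900,000.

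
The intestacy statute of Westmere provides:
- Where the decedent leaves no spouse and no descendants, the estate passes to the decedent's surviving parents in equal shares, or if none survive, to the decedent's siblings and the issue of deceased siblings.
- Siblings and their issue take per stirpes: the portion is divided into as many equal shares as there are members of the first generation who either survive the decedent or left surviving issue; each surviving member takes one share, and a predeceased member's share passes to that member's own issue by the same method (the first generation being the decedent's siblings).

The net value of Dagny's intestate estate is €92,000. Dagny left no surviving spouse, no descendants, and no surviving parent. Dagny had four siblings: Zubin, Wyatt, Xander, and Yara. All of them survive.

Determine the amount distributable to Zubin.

Zubin receives €23,000.

The entire €92,000 passes to the siblings and their issue.
That amount (€92,000) is divided into 4 shares of €23,000: Zubin, Wyatt, Xander, and Yara each take €23,000.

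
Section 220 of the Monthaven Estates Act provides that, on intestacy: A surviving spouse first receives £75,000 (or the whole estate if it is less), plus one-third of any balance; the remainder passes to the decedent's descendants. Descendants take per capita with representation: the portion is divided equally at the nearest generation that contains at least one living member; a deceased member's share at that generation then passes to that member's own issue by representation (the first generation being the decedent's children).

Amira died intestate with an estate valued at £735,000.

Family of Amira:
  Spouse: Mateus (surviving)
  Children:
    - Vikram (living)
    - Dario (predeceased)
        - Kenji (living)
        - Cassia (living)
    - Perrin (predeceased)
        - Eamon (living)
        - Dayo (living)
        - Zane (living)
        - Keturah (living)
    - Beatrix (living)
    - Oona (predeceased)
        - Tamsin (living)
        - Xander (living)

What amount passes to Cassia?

Cassia receives £44,000.

Mateus first takes £75,000, leaving a balance of £660,000. Mateus then takes one-third of the balance (£220,000), for a total of £295,000. The remaining £440,000 passes to the descendants.
The descendants' portion (£440,000) is divided into 5 shares of £88,000: Vikram and Beatrix each take £88,000; Dario's £88,000 share passes to Dario's issue; Perrin's £88,000 share passes to Perrin's issue; Oona's £88,000 share passes to Oona's issue.
Dario's share (£88,000) is divided into 2 shares of £44,000: Kenji and Cassia each take £44,000.
Perrin's share (£88,000) is divided into 4 shares of £22,000: Eamon, Dayo, Zane, and Keturah each take £22,000.
Oona's share (£88,000) is divided into 2 shares of £44,000: Tamsin and Xander each take £44,000.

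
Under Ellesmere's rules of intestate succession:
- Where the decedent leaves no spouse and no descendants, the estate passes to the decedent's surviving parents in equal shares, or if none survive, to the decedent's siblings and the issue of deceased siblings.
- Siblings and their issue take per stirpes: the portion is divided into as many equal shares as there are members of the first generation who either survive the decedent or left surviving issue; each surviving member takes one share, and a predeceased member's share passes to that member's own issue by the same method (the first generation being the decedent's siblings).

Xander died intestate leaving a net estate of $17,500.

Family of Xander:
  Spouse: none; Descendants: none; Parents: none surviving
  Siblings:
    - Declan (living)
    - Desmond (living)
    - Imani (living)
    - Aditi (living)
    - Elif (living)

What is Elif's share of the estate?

Elif receives $3,500.

The entire $17,500 passes to the siblings and their issue.
That amount ($17,500) is divided into 5 shares of $3,500: Declan, Desmond, Imani, Aditi, and Elif each take $3,500.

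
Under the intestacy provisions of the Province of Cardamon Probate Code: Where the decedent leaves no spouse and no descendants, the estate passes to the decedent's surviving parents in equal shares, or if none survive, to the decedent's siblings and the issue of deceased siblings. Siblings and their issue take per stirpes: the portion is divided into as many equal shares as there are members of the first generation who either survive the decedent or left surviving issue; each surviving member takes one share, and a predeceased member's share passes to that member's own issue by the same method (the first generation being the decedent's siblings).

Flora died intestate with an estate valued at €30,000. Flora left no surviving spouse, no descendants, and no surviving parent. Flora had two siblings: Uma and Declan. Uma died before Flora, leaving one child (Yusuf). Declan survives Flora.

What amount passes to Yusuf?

Yusuf receives €15,000.

The entire €30,000 passes to the siblings and their issue.
That amount (€30,000) is divided into 2 shares of €15,000: Declan takes €15,000; Uma's €15,000 share passes to Uma's issue.
Uma's share (€15,000) passes entirely to Yusuf.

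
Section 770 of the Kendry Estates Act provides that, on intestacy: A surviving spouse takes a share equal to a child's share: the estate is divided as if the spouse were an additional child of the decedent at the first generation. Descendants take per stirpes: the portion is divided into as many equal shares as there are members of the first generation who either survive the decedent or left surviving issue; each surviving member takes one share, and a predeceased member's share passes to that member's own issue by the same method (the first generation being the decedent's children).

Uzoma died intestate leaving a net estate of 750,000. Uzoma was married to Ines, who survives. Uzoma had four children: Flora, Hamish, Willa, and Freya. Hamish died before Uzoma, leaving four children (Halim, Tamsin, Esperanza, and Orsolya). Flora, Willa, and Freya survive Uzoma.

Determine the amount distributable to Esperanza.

The spouse counts as an additional share at the children's level, so there are 5 primary shares of 150,000. Ines takes one such share (150,000).
The children's combined portion (600,000) is divided into 4 shares of 150,000: Flora, Willa, and Freya each take 150,000; Hamish's 150,000 share passes to Hamish's issue.
Hamish's share (150,000) is divided into 4 shares of 37,500: Halim, Tamsin, Esperanza, and Orsolya each take 37,500.

Esperanza receives 37,500.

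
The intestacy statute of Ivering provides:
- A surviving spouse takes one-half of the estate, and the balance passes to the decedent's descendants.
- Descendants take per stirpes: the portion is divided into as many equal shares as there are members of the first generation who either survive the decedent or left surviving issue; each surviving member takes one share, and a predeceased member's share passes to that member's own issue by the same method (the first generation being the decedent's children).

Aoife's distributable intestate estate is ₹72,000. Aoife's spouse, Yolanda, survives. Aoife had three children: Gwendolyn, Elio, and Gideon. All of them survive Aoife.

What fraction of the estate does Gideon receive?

Yolanda takes one-half of ₹72,000 = ₹36,000. The remaining ₹36,000 passes to the descendants.
The descendants' portion (₹36,000) is divided into 3 shares of ₹12,000: Gwendolyn, Elio, and Gideon each take ₹12,000.

Gideon receives 1/6 of the estate.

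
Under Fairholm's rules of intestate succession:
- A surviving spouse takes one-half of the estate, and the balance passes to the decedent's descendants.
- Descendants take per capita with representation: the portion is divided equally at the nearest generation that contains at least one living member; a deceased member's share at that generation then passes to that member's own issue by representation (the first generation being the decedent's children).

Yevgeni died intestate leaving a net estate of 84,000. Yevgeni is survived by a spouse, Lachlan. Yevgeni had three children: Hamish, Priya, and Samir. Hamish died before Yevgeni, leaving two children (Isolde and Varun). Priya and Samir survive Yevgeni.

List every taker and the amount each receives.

Lachlan: 42,000; Isolde: 7,000; Varun: 7,000; Priya: 14,000; Samir: 14,000

Lachlan takes one-half of 84,000 = 42,000. The remaining 42,000 passes to the descendants.
The descendants' portion (42,000) is divided into 3 shares of 14,000: Priya and Samir each take 14,000; Hamish's 14,000 share passes to Hamish's issue.
Hamish's share (14,000) is divided into 2 shares of 7,000: Isolde and Varun each take 7,000.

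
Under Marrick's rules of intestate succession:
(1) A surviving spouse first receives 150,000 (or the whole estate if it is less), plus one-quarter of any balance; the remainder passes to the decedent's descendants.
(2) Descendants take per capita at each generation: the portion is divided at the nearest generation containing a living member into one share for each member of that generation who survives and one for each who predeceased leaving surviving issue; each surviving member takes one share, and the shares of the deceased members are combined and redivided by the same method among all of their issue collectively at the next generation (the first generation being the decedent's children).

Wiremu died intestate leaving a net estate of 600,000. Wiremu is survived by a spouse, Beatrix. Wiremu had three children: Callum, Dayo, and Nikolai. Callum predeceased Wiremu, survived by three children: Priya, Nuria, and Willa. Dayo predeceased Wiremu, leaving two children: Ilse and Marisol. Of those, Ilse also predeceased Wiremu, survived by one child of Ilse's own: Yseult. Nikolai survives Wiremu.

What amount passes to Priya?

Beatrix first takes 150,000, leaving a balance of 450,000. Beatrix then takes one-quarter of the balance (112,500), for a total of 262,500. The remaining 337,500 passes to the descendants.
The descendants' portion (337,500) is divided at the children's generation into 3 shares of 112,500. Nikolai takes 112,500. The 2 shares of the deceased (Callum and Dayo) are combined into a pool of 225,000.
That pool (225,000) is divided at the grandchildren's generation into 5 shares of 45,000. Priya, Nuria, Willa, and Marisol each take 45,000. The remaining share for the deceased Ilse (45,000) is carried to the next generation.
That pool (45,000) passes entirely to Yseult, the sole taker at the great-grandchildren's generation.

Priya receives 45,000.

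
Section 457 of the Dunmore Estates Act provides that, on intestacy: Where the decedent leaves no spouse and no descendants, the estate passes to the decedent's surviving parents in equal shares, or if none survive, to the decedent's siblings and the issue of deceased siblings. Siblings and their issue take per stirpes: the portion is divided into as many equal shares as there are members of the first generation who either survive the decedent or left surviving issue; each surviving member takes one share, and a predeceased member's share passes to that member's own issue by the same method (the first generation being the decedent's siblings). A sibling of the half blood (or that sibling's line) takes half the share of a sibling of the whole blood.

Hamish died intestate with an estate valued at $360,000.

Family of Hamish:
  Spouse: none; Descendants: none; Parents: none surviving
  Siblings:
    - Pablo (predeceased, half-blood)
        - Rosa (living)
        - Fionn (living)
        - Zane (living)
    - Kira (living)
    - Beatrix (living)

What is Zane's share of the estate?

Zane receives $24,000.

The entire $360,000 passes to the siblings and their issue.
Counting each half-blood sibling's line as half a unit, there are 5/2 units in $360,000, so one unit is $144,000. Whole-blood lines (Kira and Beatrix) take $144,000 each; half-blood lines (Pablo) take $72,000 each.
Pablo's share ($72,000) is divided into 3 shares of $24,000: Rosa, Fionn, and Zane each take $24,000.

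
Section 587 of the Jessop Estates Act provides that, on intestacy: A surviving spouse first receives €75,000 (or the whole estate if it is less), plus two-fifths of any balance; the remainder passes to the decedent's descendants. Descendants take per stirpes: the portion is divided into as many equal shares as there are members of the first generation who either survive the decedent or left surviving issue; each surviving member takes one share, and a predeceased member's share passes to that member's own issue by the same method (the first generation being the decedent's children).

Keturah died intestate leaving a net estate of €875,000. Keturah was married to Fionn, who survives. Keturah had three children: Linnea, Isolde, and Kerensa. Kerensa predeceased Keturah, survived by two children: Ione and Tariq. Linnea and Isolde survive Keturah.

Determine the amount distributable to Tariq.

Fionn first takes €75,000, leaving a balance of €800,000. Fionn then takes two-fifths of the balance (€320,000), for a total of €395,000. The remaining €480,000 passes to the descendants.
The descendants' portion (€480,000) is divided into 3 shares of €160,000: Linnea and Isolde each take €160,000; Kerensa's €160,000 share passes to Kerensa's issue.
Kerensa's share (€160,000) is divided into 2 shares of €80,000: Ione and Tariq each take €80,000.

Tariq receives €80,000.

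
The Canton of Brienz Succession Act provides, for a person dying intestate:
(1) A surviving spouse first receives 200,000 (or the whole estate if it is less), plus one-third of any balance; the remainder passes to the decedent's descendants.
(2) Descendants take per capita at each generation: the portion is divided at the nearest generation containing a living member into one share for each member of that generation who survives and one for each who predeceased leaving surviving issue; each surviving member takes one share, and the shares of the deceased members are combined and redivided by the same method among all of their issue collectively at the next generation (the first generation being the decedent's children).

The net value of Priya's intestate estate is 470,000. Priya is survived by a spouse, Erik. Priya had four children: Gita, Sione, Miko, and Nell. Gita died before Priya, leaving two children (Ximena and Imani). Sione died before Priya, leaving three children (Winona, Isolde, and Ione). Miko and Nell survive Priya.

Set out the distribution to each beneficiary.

Erik first takes 200,000, leaving a balance of 270,000. Erik then takes one-third of the balance (90,000), for a total of 290,000. The remaining 180,000 passes to the descendants.
The descendants' portion (180,000) is divided at the children's generation into 4 shares of 45,000. Miko and Nell each take 45,000. The 2 shares of the deceased (Gita and Sione) are combined into a pool of 90,000.
That pool (90,000) is divided at the grandchildren's generation equally among Ximena, Imani, Winona, Isolde, and Ione: 18,000 each.

Erik: 290,000; Ximena: 18,000; Imani: 18,000; Winona: 18,000; Isolde: 18,000; Ione: 18,000; Miko: 45,000; Nell: 45,000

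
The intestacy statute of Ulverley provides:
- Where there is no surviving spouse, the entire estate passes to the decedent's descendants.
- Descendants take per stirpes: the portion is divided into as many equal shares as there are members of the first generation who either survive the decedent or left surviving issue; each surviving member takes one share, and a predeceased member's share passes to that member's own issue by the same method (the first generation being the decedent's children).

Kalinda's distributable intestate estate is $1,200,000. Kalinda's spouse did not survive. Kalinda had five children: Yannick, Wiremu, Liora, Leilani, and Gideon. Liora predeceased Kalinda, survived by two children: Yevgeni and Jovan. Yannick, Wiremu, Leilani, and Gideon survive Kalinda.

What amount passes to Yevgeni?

The entire $1,200,000 passes to the descendants.
That amount ($1,200,000) is divided into 5 shares of $240,000: Yannick, Wiremu, Leilani, and Gideon each take $240,000; Liora's $240,000 share passes to Liora's issue.
Liora's share ($240,000) is divided into 2 shares of $120,000: Yevgeni and Jovan each take $120,000.

Yevgeni receives $120,000.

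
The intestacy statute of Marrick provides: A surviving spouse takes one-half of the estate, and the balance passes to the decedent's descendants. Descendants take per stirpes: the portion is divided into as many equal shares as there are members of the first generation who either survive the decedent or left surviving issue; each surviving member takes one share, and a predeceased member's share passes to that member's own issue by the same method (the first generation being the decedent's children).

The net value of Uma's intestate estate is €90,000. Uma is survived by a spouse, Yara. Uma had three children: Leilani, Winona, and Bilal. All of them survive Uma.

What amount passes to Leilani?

Yara takes one-half of €90,000 = €45,000. The remaining €45,000 passes to the descendants.
The descendants' portion (€45,000) is divided into 3 shares of €15,000: Leilani, Winona, and Bilal each take €15,000.

Leilani receives €15,000.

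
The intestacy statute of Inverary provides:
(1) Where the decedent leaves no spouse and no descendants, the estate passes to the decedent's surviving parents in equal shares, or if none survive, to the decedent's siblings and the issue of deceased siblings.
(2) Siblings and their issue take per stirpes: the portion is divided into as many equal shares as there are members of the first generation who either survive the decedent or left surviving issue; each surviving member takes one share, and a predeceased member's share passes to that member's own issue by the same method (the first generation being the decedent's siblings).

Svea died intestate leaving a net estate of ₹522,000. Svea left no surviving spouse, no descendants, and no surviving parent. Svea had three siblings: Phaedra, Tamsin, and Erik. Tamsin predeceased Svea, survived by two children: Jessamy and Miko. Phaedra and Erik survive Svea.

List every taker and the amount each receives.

Phaedra: ₹174,000; Jessamy: ₹87,000; Miko: ₹87,000; Erik: ₹174,000

The entire ₹522,000 passes to the siblings and their issue.
That amount (₹522,000) is divided into 3 shares of ₹174,000: Phaedra and Erik each take ₹174,000; Tamsin's ₹174,000 share passes to Tamsin's issue.
Tamsin's share (₹174,000) is divided into 2 shares of ₹87,000: Jessamy and Miko each take ₹87,000.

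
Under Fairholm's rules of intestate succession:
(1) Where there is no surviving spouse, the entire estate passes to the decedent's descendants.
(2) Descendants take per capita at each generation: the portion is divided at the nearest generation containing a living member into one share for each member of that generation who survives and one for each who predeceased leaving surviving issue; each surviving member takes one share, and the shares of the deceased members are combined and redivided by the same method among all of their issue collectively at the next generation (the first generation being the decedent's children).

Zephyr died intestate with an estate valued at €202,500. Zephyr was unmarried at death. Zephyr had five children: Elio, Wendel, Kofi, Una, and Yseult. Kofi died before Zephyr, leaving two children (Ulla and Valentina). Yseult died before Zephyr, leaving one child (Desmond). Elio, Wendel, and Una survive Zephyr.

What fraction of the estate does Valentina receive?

The entire €202,500 passes to the descendants.
That amount (€202,500) is divided at the children's generation into 5 shares of €40,500. Elio, Wendel, and Una each take €40,500. The 2 shares of the deceased (Kofi and Yseult) are combined into a pool of €81,000.
That pool (€81,000) is divided at the grandchildren's generation equally among Ulla, Valentina, and Desmond: €27,000 each.

Valentina receives 2/15 of the estate.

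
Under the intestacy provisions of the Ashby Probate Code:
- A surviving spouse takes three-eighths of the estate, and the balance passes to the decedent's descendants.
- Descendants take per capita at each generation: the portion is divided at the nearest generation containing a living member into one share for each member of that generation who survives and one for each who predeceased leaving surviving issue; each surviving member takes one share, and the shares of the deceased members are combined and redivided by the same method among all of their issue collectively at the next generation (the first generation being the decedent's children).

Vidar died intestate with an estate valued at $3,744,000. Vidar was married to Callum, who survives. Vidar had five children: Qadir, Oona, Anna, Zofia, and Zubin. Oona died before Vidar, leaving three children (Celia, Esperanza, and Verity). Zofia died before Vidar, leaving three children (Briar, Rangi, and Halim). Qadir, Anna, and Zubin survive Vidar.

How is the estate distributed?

Callum takes three-eighths of $3,744,000 = $1,404,000. The remaining $2,340,000 passes to the descendants.
The descendants' portion ($2,340,000) is divided at the children's generation into 5 shares of $468,000. Qadir, Anna, and Zubin each take $468,000. The 2 shares of the deceased (Oona and Zofia) are combined into a pool of $936,000.
That pool ($936,000) is divided at the grandchildren's generation equally among Celia, Esperanza, Verity, Briar, Rangi, and Halim: $156,000 each.

Callum: $1,404,000; Qadir: $468,000; Celia: $156,000; Esperanza: $156,000; Verity: $156,000; Anna: $468,000; Briar: $156,000; Rangi: $156,000; Halim: $156,000; Zubin: $468,000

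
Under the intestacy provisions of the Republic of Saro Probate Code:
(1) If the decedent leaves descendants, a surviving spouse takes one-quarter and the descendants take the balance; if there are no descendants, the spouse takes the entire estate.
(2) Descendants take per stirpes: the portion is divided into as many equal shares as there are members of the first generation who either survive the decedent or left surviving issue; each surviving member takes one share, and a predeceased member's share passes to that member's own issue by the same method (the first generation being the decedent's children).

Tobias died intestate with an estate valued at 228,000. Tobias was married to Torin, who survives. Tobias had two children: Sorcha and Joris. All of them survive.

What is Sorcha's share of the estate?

Torin takes one-quarter of 228,000 = 57,000. The remaining 171,000 passes to the descendants.
The descendants' portion (171,000) is divided into 2 shares of 85,500: Sorcha and Joris each take 85,500.

Sorcha receives 85,500.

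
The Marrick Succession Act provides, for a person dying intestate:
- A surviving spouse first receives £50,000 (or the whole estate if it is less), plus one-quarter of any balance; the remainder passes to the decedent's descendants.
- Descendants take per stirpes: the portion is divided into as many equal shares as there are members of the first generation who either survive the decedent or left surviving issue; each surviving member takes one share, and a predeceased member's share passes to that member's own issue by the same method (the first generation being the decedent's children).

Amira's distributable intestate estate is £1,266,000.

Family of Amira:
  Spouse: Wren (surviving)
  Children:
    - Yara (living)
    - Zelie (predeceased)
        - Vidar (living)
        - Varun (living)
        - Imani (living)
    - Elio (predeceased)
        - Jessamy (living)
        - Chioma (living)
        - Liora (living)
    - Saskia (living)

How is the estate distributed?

Wren: £354,000; Yara: £228,000; Vidar: £76,000; Varun: £76,000; Imani: £76,000; Jessamy: £76,000; Chioma: £76,000; Liora: £76,000; Saskia: £228,000

Wren first takes £50,000, leaving a balance of £1,216,000. Wren then takes one-quarter of the balance (£304,000), for a total of £354,000. The remaining £912,000 passes to the descendants.
The descendants' portion (£912,000) is divided into 4 shares of £228,000: Yara and Saskia each take £228,000; Zelie's £228,000 share passes to Zelie's issue; Elio's £228,000 share passes to Elio's issue.
Zelie's share (£228,000) is divided into 3 shares of £76,000: Vidar, Varun, and Imani each take £76,000.
Elio's share (£228,000) is divided into 3 shares of £76,000: Jessamy, Chioma, and Liora each take £76,000.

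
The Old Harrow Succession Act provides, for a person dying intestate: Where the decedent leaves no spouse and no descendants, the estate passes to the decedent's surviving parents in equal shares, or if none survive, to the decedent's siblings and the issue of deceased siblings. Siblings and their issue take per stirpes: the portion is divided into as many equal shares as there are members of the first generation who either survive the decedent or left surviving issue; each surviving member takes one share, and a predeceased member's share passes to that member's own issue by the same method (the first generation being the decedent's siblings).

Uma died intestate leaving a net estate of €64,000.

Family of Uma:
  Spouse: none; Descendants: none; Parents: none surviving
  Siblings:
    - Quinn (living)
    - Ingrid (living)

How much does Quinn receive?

Quinn receives €32,000.

The entire €64,000 passes to the siblings and their issue.
That amount (€64,000) is divided into 2 shares of €32,000: Quinn and Ingrid each take €32,000.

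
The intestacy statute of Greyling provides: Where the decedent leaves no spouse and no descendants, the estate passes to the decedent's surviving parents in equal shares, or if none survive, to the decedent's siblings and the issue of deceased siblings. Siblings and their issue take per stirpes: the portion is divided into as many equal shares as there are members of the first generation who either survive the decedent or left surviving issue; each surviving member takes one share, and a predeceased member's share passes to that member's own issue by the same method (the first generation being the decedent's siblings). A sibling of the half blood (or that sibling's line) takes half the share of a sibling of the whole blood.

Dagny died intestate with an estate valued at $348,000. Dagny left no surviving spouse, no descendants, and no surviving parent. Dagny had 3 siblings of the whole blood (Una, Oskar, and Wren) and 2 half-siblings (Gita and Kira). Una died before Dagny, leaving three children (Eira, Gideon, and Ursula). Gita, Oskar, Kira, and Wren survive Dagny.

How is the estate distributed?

The entire $348,000 passes to the siblings and their issue.
Counting each half-blood sibling's line as half a unit, there are 4 units in $348,000, so one unit is $87,000. Whole-blood lines (Una, Oskar, and Wren) take $87,000 each; half-blood lines (Gita and Kira) take $43,500 each.
Una's share ($87,000) is divided into 3 shares of $29,000: Eira, Gideon, and Ursula each take $29,000.

Eira: $29,000; Gideon: $29,000; Ursula: $29,000; Gita: $43,500; Oskar: $87,000; Kira: $43,500; Wren: $87,000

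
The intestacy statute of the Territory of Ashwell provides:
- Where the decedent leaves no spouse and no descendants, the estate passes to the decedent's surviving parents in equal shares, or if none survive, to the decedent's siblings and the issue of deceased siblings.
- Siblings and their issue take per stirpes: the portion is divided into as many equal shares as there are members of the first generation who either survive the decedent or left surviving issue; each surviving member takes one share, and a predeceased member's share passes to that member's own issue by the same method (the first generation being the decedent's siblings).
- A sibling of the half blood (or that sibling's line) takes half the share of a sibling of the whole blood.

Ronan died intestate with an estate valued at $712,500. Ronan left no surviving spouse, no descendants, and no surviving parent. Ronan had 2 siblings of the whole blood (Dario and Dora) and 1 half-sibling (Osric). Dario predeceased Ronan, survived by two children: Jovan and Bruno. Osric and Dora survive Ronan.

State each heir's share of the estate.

The entire $712,500 passes to the siblings and their issue.
Counting each half-blood sibling's line as half a unit, there are 5/2 units in $712,500, so one unit is $285,000. Whole-blood lines (Dario and Dora) take $285,000 each; half-blood lines (Osric) take $142,500 each.
Dario's share ($285,000) is divided into 2 shares of $142,500: Jovan and Bruno each take $142,500.

Osric: $142,500; Jovan: $142,500; Bruno: $142,500; Dora: $285,000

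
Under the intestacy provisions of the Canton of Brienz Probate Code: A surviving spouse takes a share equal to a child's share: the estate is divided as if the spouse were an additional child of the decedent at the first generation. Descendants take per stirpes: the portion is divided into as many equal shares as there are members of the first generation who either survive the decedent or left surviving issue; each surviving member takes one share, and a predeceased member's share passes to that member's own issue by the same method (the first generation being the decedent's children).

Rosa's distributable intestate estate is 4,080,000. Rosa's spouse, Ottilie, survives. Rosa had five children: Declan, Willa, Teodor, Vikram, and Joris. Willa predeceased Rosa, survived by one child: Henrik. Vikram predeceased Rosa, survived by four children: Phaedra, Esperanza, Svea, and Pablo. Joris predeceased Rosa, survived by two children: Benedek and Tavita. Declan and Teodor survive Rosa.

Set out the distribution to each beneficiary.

The spouse counts as an additional share at the children's level, so there are 6 primary shares of 680,000. Ottilie takes one such share (680,000).
The children's combined portion (3,400,000) is divided into 5 shares of 680,000: Declan and Teodor each take 680,000; Willa's 680,000 share passes to Willa's issue; Vikram's 680,000 share passes to Vikram's issue; Joris's 680,000 share passes to Joris's issue.
Willa's share (680,000) passes entirely to Henrik.
Vikram's share (680,000) is divided into 4 shares of 170,000: Phaedra, Esperanza, Svea, and Pablo each take 170,000.
Joris's share (680,000) is divided into 2 shares of 340,000: Benedek and Tavita each take 340,000.

Ottilie: 680,000; Declan: 680,000; Henrik: 680,000; Teodor: 680,000; Phaedra: 170,000; Esperanza: 170,000; Svea: 170,000; Pablo: 170,000; Benedek: 340,000; Tavita: 340,000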